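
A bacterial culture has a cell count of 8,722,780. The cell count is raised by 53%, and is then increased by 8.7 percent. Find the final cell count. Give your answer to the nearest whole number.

After the 53% increase: 8,722,780 × 1.53 = 13345853.4.
8.7% increase: 13345853.4 × 1.087 = 14506942.6458 ≈ 14,506,943.

14,506,943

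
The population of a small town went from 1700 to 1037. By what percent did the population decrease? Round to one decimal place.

Change: 1037 − 1700 = -663.
Relative to the original: -663 ÷ 1700 = -39.0%.
So the population decreased by 39.0%.

39.0%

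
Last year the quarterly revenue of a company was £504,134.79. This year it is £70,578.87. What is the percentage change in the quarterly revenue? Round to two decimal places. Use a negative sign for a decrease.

-86.00%

Change: £70,578.87 − £504,134.79 = -£433,555.92.
Relative to the original: -£433,555.92 ÷ £504,134.79 ≈ -86.00%.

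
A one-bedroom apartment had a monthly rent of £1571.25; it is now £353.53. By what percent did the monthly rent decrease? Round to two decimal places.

77.50%

Change: £353.53 − £1571.25 = -£1217.72.
Relative to the original: -£1217.72 ÷ £1571.25 ≈ -77.50%.
So the monthly rent decreased by 77.50%.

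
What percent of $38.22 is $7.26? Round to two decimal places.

$7.26 ÷ $38.22 ≈ 19.00%.

19.00%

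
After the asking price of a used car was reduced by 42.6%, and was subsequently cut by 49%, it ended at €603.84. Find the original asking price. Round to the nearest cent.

Undoing the 49% decrease: €603.84 ÷ 0.51 = €1184.
Undoing the 42.6% decrease: €1184 ÷ 0.574 ≈ €2,062.72.

€2,062.72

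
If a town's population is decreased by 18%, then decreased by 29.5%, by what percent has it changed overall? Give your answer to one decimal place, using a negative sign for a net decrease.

The combined multiplier is 0.82 × 0.705 = 0.5781.
That corresponds to a decrease of 42.2%.

-42.2%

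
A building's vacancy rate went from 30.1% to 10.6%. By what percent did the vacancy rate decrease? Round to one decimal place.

The change is 10.6 − 30.1 = -19.5 percentage points.
Relative to the original 30.1%, that is -19.5 ÷ 30.1 ≈ -64.8%.
So the vacancy rate fell by 64.8%.

64.8%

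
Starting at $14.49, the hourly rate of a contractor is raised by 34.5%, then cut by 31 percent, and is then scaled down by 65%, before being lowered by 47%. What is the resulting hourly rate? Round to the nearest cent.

$2.49

Each change multiplies by a factor: 1.345 × 0.69 × 0.35 × 0.53 = 0.172153275.
$14.49 × 0.172153275 = $2.49450095475 ≈ $2.49.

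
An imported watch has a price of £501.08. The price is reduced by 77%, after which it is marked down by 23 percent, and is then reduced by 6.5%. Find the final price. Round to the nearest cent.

Each change multiplies by a factor: 0.23 × 0.77 × 0.935 = 0.1655885.
£501.08 × 0.1655885 = £82.97308558 ≈ £82.97.

£82.97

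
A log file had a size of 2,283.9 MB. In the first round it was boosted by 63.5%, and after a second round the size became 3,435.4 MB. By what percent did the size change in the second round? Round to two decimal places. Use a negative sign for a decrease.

After the first round: 2,283.9 × 1.635 = 3734.1765.
Second-round multiplier: 3,435.4 ÷ 3734.1765 ≈ 0.919989.
That is a change of -8.00%.

-8.00%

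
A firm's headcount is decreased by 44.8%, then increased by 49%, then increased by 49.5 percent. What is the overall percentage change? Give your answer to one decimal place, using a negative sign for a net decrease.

The combined multiplier is 0.552 × 1.49 × 1.495 = 1.2296076.
That corresponds to an increase of 23.0%.

23.0%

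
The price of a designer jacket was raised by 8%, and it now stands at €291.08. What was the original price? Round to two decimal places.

The overall multiplier applied was 1.08.
So the original price was €291.08 ÷ 1.08 ≈ €269.52.

€269.52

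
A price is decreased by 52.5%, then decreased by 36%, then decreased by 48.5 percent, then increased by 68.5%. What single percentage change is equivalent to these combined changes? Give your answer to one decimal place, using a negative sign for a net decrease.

A 52.5% decrease multiplies by 0.475.
Then a 36% decrease: 0.475 × 0.64 = 0.304.
Then a 48.5% decrease: 0.304 × 0.515 = 0.15656.
Then a 68.5% increase: 0.15656 × 1.685 = 0.2638036.
Overall factor 0.2638036, i.e. -73.6%.

-73.6%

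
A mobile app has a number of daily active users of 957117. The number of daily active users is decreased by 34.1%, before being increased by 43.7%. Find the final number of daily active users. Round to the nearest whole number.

34.1% decrease: 957117 × 0.659 = 630740.103.
After the 43.7% increase: 630740.103 × 1.437 = 906373.528011 ≈ 906374.

906374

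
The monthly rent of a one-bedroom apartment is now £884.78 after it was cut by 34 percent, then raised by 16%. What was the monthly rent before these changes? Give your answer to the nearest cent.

The overall multiplier applied was 0.66 × 1.16 = 0.7656.
So the original monthly rent was £884.78 ÷ 0.7656 ≈ £1155.67.

£1155.67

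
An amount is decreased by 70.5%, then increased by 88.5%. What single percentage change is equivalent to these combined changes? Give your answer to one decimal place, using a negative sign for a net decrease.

-44.4%

A 70.5% decrease multiplies by 0.295.
Then an 88.5% increase: 0.295 × 1.885 = 0.556075.
Overall factor 0.556075, i.e. -44.4%.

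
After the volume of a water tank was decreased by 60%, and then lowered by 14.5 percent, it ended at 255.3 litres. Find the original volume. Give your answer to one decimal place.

The overall multiplier applied was 0.4 × 0.855 = 0.342.
So the original volume was 255.3 ÷ 0.342 ≈ 746.5 litres.

746.5 litres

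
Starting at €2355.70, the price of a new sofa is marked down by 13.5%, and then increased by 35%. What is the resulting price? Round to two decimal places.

After the 13.5% decrease: €2355.70 × 0.865 = €2037.6805.
After the 35% increase: €2037.6805 × 1.35 = €2750.868675 ≈ €2750.87.

€2750.87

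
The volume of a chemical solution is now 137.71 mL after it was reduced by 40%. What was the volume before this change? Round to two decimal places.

The overall multiplier applied was 0.6.
So the original volume was 137.71 ÷ 0.6 ≈ 229.52 mL.

229.52 mL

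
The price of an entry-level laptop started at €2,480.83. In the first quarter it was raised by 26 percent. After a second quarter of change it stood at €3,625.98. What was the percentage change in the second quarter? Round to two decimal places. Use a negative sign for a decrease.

After the first quarter: €2,480.83 × 1.26 = €3125.8458.
Second-quarter multiplier: €3,625.98 ÷ €3125.8458 ≈ 1.16.
That is a change of 16.00%.

16.00%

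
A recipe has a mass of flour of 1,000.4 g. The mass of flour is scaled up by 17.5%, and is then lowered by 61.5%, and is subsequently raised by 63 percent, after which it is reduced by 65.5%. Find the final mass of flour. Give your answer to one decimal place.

254.5 g

Each change multiplies by a factor: 1.175 × 0.385 × 1.63 × 0.345 = 0.25439308125.
1,000.4 × 0.25439308125 = 254.4948384825 ≈ 254.5.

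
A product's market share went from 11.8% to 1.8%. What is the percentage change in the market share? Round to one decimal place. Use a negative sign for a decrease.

-84.7%

The change is 1.8 − 11.8 = -10.0 percentage points.
Relative to the original 11.8%, that is -10.0 ÷ 11.8 ≈ -84.7%.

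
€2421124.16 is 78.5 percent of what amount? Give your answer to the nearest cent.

€3084234.60

€2421124.16 ÷ 0.785 ≈ €3084234.60.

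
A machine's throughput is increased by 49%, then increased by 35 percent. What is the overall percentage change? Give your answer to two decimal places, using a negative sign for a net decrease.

101.15%

The combined multiplier is 1.49 × 1.35 = 2.0115.
That corresponds to an increase of 101.15%.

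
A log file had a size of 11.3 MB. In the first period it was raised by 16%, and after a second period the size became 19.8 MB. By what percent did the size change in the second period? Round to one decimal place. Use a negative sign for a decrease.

51.1%

After the first period: 11.3 × 1.16 = 13.108.
Second-period multiplier: 19.8 ÷ 13.108 ≈ 1.51053.
That is a change of 51.1%.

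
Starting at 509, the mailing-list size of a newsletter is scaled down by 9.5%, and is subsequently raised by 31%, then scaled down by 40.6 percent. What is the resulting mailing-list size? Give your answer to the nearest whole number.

Apply the 9.5% decrease: 509 × 0.905 = 460.645.
Apply the 31% increase: 460.645 × 1.31 = 603.44495.
Apply the 40.6% decrease: 603.44495 × 0.594 = 358.4463003 ≈ 358.

358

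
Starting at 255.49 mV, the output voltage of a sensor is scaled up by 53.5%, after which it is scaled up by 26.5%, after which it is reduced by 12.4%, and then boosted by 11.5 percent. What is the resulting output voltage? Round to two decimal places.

484.56 mV

53.5% increase: 255.49 × 1.535 = 392.17715.
Apply the 26.5% increase: 392.17715 × 1.265 = 496.10409475.
After the 12.4% decrease: 496.10409475 × 0.876 = 434.587187001.
Apply the 11.5% increase: 434.587187001 × 1.115 = 484.564713506115 ≈ 484.56.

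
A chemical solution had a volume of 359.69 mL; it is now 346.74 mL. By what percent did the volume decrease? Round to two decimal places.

Change: 346.74 − 359.69 = -12.95.
Relative to the original: -12.95 ÷ 359.69 ≈ -3.60%.
So the volume decreased by 3.60%.

3.60%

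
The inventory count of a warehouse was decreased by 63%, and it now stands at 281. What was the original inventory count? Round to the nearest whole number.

The overall multiplier applied was 0.37.
So the original inventory count was 281 ÷ 0.37 ≈ 759.

759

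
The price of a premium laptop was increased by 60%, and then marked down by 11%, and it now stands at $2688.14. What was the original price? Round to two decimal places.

$1887.74

The overall multiplier applied was 1.6 × 0.89 = 1.424.
So the original price was $2688.14 ÷ 1.424 ≈ $1887.74.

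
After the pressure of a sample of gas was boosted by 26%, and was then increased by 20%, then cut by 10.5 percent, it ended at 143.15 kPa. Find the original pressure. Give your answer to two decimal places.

The overall multiplier applied was 1.26 × 1.2 × 0.895 = 1.35324.
So the original pressure was 143.15 ÷ 1.35324 ≈ 105.78 kPa.

105.78 kPa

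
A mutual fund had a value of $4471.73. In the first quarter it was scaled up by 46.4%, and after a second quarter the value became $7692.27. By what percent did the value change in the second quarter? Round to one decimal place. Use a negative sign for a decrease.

17.5%

After the first quarter: $4471.73 × 1.464 = $6546.61272.
Second-quarter multiplier: $7692.27 ÷ $6546.61272 ≈ 1.175.
That is a change of 17.5%.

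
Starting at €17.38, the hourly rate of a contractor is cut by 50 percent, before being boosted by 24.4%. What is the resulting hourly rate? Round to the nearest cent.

Each change multiplies by a factor: 0.5 × 1.244 = 0.622.
€17.38 × 0.622 = €10.81036 ≈ €10.81.

€10.81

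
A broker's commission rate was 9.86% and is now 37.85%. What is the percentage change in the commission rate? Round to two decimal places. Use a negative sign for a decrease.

The change is 37.85 − 9.86 = 27.99 percentage points.
Relative to the original 9.86%, that is 27.99 ÷ 9.86 ≈ 283.87%.

283.87%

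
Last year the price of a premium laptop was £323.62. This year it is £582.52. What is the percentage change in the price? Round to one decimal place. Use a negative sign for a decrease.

Change: £582.52 − £323.62 = £258.90.
Relative to the original: £258.90 ÷ £323.62 ≈ 80.0%.

80.0%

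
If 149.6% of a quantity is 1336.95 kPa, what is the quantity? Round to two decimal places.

893.68 kPa

1336.95 kPa ÷ 1.496 ≈ 893.68 kPa.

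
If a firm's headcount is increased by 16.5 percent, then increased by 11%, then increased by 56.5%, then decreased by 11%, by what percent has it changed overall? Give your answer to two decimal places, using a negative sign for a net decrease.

A 16.5% increase multiplies by 1.165.
Then an 11% increase: 1.165 × 1.11 = 1.29315.
Then a 56.5% increase: 1.29315 × 1.565 = 2.02377975.
Then an 11% decrease: 2.02377975 × 0.89 = 1.8011639775.
Overall factor 1.8011639775, i.e. 80.12%.

80.12%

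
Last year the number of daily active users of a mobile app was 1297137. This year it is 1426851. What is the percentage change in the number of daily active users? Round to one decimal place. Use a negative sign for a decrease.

10.0%

Change: 1426851 − 1297137 = 129714.
Relative to the original: 129714 ÷ 1297137 ≈ 10.0%.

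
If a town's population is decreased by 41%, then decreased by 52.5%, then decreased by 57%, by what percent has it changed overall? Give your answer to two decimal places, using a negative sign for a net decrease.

A 41% decrease multiplies by 0.59.
Then a 52.5% decrease: 0.59 × 0.475 = 0.28025.
Then a 57% decrease: 0.28025 × 0.43 = 0.1205075.
Overall factor 0.1205075, i.e. -87.95%.

-87.95%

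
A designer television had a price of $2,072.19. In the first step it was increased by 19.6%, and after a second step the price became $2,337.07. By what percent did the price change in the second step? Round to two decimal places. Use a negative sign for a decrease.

After the first step: $2,072.19 × 1.196 = $2478.33924.
Second-step multiplier: $2,337.07 ÷ $2478.33924 ≈ 0.942998.
That is a change of -5.70%.

-5.70%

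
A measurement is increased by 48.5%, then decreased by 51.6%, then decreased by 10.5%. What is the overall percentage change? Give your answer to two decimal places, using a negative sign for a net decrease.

-35.67%

A 48.5% increase multiplies by 1.485.
Then a 51.6% decrease: 1.485 × 0.484 = 0.71874.
Then a 10.5% decrease: 0.71874 × 0.895 = 0.6432723.
Overall factor 0.6432723, i.e. -35.67%.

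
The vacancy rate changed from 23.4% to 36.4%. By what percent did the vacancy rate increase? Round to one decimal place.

55.6%

The change is 36.4 − 23.4 = 13.0 percentage points.
Relative to the original 23.4%, that is 13.0 ÷ 23.4 ≈ 55.6%.
So the vacancy rate rose by 55.6%.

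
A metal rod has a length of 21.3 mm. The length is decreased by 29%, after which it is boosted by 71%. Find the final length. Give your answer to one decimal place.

25.9 mm

29% decrease: 21.3 × 0.71 = 15.123.
After the 71% increase: 15.123 × 1.71 = 25.86033 ≈ 25.9.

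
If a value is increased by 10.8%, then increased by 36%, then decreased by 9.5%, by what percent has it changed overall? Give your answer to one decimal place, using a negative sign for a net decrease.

A 10.8% increase multiplies by 1.108.
Then a 36% increase: 1.108 × 1.36 = 1.50688.
Then a 9.5% decrease: 1.50688 × 0.905 = 1.3637264.
Overall factor 1.3637264, i.e. 36.4%.

36.4%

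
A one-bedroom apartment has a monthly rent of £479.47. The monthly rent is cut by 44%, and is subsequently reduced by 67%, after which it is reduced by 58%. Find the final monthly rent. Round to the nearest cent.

After the 44% decrease: £479.47 × 0.56 = £268.5032.
67% decrease: £268.5032 × 0.33 = £88.606056.
58% decrease: £88.606056 × 0.42 = £37.21454352 ≈ £37.21.

£37.21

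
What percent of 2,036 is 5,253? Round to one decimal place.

5,253 ÷ 2,036 ≈ 258.0%.

258.0%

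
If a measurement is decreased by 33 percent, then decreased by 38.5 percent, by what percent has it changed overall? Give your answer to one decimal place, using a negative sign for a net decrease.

A 33% decrease multiplies by 0.67.
Then a 38.5% decrease: 0.67 × 0.615 = 0.41205.
Overall factor 0.41205, i.e. -58.8%.

-58.8%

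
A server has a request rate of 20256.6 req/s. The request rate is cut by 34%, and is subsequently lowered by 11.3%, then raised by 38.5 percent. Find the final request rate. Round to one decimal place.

16424.2 req/s

After the 34% decrease: 20256.6 × 0.66 = 13369.356.
11.3% decrease: 13369.356 × 0.887 = 11858.618772.
After the 38.5% increase: 11858.618772 × 1.385 = 16424.18699922 ≈ 16424.2.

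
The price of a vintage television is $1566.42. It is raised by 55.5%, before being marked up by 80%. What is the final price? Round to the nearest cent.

Apply the 55.5% increase: $1566.42 × 1.555 = $2435.7831.
80% increase: $2435.7831 × 1.8 = $4384.40958 ≈ $4384.41.

$4384.41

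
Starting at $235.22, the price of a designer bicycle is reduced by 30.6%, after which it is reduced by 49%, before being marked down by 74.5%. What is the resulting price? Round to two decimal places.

Apply the 30.6% decrease: $235.22 × 0.694 = $163.24268.
After the 49% decrease: $163.24268 × 0.51 = $83.2537668.
After the 74.5% decrease: $83.2537668 × 0.255 = $21.229710534 ≈ $21.23.

$21.23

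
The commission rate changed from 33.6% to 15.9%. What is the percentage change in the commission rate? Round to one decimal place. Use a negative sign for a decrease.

-52.7%

The change is 15.9 − 33.6 = -17.7 percentage points.
Relative to the original 33.6%, that is -17.7 ÷ 33.6 ≈ -52.7%.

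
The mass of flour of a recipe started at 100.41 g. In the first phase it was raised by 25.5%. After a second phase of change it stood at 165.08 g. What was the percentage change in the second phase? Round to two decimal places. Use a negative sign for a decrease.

31.00%

After the first phase: 100.41 × 1.255 = 126.01455.
Second-phase multiplier: 165.08 ÷ 126.01455 ≈ 1.310007.
That is a change of 31.00%.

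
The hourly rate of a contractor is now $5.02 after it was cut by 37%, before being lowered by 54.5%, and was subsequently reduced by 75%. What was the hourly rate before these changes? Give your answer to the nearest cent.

$70.05

Undoing the 75% decrease: $5.02 ÷ 0.25 = $20.08.
Undoing the 54.5% decrease: $20.08 ÷ 0.455 ≈ $44.131868.
Undoing the 37% decrease: $44.131868 ÷ 0.63 ≈ $70.05.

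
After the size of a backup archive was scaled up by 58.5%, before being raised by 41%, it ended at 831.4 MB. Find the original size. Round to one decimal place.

Undoing the 41% increase: 831.4 ÷ 1.41 ≈ 589.64539.
Undoing the 58.5% increase: 589.64539 ÷ 1.585 ≈ 372.0 MB.

372.0 MB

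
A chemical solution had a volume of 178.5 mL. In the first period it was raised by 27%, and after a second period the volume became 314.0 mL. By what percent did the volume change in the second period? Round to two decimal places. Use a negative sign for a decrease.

After the first period: 178.5 × 1.27 = 226.695.
Second-period multiplier: 314.0 ÷ 226.695 ≈ 1.385121.
That is a change of 38.51%.

38.51%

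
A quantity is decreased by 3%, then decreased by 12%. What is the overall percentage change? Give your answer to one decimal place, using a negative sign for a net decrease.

-14.6%

The combined multiplier is 0.97 × 0.88 = 0.8536.
That corresponds to a decrease of 14.6%.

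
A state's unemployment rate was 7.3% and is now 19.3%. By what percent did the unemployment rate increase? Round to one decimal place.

The change is 19.3 − 7.3 = 12.0 percentage points.
Relative to the original 7.3%, that is 12.0 ÷ 7.3 ≈ 164.4%.
So the unemployment rate rose by 164.4%.

164.4%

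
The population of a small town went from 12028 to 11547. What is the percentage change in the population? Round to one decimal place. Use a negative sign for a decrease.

Change: 11547 − 12028 = -481.
Relative to the original: -481 ÷ 12028 ≈ -4.0%.

-4.0%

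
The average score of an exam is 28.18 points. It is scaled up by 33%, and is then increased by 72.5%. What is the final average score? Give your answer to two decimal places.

64.65 points

Each change multiplies by a factor: 1.33 × 1.725 = 2.29425.
28.18 × 2.29425 = 64.651965 ≈ 64.65.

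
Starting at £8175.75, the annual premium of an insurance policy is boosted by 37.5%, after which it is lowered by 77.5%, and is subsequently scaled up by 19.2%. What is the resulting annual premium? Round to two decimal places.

£3015.01

After the 37.5% increase: £8175.75 × 1.375 = £11241.65625.
After the 77.5% decrease: £11241.65625 × 0.225 = £2529.37265625.
After the 19.2% increase: £2529.37265625 × 1.192 = £3015.01220625 ≈ £3015.01.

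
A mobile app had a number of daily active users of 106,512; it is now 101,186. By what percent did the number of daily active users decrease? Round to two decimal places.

Change: 101,186 − 106,512 = -5,326.
Relative to the original: -5,326 ÷ 106,512 ≈ -5.00%.
So the number of daily active users decreased by 5.00%.

5.00%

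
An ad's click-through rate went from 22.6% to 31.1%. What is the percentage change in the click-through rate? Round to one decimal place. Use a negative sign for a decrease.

37.6%

The change is 31.1 − 22.6 = 8.5 percentage points.
Relative to the original 22.6%, that is 8.5 ÷ 22.6 ≈ 37.6%.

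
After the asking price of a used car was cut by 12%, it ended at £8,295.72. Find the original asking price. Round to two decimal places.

£9,426.95

The overall multiplier applied was 0.88.
So the original asking price was £8,295.72 ÷ 0.88 ≈ £9,426.95.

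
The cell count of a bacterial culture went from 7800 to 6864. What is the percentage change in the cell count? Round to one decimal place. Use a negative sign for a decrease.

Change: 6864 − 7800 = -936.
Relative to the original: -936 ÷ 7800 = -12.0%.

-12.0%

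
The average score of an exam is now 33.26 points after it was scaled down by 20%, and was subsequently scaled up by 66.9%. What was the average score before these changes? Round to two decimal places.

24.91 points

The overall multiplier applied was 0.8 × 1.669 = 1.3352.
So the original average score was 33.26 ÷ 1.3352 ≈ 24.91 points.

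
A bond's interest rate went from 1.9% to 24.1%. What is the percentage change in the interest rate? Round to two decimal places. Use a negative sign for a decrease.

The change is 24.1 − 1.9 = 22.2 percentage points.
Relative to the original 1.9%, that is 22.2 ÷ 1.9 ≈ 1168.42%.

1168.42%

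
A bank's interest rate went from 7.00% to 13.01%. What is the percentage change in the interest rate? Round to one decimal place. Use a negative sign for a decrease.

85.9%

The change is 13.01 − 7.00 = 6.01 percentage points.
Relative to the original 7.00%, that is 6.01 ÷ 7.00 ≈ 85.9%.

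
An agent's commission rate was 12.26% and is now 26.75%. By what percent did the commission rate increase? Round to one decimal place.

The change is 26.75 − 12.26 = 14.49 percentage points.
Relative to the original 12.26%, that is 14.49 ÷ 12.26 ≈ 118.2%.
So the commission rate rose by 118.2%.

118.2%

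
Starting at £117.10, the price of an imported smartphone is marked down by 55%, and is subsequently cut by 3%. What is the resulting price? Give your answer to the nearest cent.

£51.11

Each change multiplies by a factor: 0.45 × 0.97 = 0.4365.
£117.10 × 0.4365 = £51.11415 ≈ £51.11.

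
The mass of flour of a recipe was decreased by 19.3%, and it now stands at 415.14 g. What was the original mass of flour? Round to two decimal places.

The overall multiplier applied was 0.807.
So the original mass of flour was 415.14 ÷ 0.807 ≈ 514.42 g.

514.42 g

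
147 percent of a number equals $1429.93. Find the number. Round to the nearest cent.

$972.74

$1429.93 ÷ 1.47 ≈ $972.74.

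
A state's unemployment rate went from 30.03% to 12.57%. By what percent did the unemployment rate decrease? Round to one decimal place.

The change is 12.57 − 30.03 = -17.46 percentage points.
Relative to the original 30.03%, that is -17.46 ÷ 30.03 ≈ -58.1%.
So the unemployment rate fell by 58.1%.

58.1%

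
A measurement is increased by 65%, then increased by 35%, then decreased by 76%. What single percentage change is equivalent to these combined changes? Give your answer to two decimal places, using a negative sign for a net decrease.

The combined multiplier is 1.65 × 1.35 × 0.24 = 0.5346.
That corresponds to a decrease of 46.54%.

-46.54%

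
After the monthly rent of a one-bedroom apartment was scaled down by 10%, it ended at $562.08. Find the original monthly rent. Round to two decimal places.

$624.53

The overall multiplier applied was 0.9.
So the original monthly rent was $562.08 ÷ 0.9 ≈ $624.53.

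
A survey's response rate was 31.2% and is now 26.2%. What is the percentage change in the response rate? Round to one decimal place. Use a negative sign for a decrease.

-16.0%

The change is 26.2 − 31.2 = -5.0 percentage points.
Relative to the original 31.2%, that is -5.0 ÷ 31.2 ≈ -16.0%.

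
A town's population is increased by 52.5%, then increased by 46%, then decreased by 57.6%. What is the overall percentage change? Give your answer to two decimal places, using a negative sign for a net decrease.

-5.60%

The combined multiplier is 1.525 × 1.46 × 0.424 = 0.944036.
That corresponds to a decrease of 5.60%.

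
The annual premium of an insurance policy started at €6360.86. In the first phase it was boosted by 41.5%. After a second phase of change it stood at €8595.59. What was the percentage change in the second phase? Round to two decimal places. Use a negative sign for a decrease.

After the first phase: €6360.86 × 1.415 = €9000.6169.
Second-phase multiplier: €8595.59 ÷ €9000.6169 ≈ 0.955.
That is a change of -4.50%.

-4.50%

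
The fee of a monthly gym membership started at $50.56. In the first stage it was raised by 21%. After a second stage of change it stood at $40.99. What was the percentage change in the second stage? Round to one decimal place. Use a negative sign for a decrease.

After the first stage: $50.56 × 1.21 = $61.1776.
Second-stage multiplier: $40.99 ÷ $61.1776 ≈ 0.67002.
That is a change of -33.0%.

-33.0%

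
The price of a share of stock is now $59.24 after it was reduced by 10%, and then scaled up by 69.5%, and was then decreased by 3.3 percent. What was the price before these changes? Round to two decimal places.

$40.16

Undoing the 3.3% decrease: $59.24 ÷ 0.967 ≈ $61.261634.
Undoing the 69.5% increase: $61.261634 ÷ 1.695 ≈ $36.142557.
Undoing the 10% decrease: $36.142557 ÷ 0.9 ≈ $40.16.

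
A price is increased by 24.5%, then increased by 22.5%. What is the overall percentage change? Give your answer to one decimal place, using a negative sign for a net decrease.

The combined multiplier is 1.245 × 1.225 = 1.525125.
That corresponds to an increase of 52.5%.

52.5%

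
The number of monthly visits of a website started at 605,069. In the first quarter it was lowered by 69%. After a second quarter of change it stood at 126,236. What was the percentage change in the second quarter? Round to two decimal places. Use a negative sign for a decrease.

-32.70%

After the first quarter: 605,069 × 0.31 = 187571.39.
Second-quarter multiplier: 126,236 ÷ 187571.39 ≈ 0.673002.
That is a change of -32.70%.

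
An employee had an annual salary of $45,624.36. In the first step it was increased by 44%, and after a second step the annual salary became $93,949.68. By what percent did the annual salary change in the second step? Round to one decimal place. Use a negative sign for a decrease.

After the first step: $45,624.36 × 1.44 = $65699.0784.
Second-step multiplier: $93,949.68 ÷ $65699.0784 ≈ 1.43.
That is a change of 43.0%.

43.0%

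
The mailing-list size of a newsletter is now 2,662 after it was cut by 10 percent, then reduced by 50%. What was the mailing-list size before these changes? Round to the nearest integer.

The overall multiplier applied was 0.9 × 0.5 = 0.45.
So the original mailing-list size was 2,662 ÷ 0.45 ≈ 5,916.

5,916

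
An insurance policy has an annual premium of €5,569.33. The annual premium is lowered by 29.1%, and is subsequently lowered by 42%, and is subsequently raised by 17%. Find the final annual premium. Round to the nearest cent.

Each change multiplies by a factor: 0.709 × 0.58 × 1.17 = 0.4811274.
€5,569.33 × 0.4811274 = €2679.557262642 ≈ €2,679.56.

€2,679.56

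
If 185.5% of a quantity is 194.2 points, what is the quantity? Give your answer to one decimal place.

194.2 points ÷ 1.855 ≈ 104.7 points.

104.7 points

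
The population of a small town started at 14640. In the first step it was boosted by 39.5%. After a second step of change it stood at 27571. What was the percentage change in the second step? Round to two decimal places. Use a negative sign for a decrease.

After the first step: 14640 × 1.395 = 20422.8.
Second-step multiplier: 27571 ÷ 20422.8 ≈ 1.350011.
That is a change of 35.00%.

35.00%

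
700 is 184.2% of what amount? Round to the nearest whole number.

700 ÷ 1.842 ≈ 380.

380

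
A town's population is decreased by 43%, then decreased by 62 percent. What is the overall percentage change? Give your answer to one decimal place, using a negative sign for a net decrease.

The combined multiplier is 0.57 × 0.38 = 0.2166.
That corresponds to a decrease of 78.3%.

-78.3%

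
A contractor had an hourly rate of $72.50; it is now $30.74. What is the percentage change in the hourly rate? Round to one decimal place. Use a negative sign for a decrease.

Change: $30.74 − $72.50 = -$41.76.
Relative to the original: -$41.76 ÷ $72.50 = -57.6%.

-57.6%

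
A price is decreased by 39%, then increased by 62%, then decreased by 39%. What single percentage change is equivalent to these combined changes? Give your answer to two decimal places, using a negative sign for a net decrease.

-39.72%

A 39% decrease multiplies by 0.61.
Then a 62% increase: 0.61 × 1.62 = 0.9882.
Then a 39% decrease: 0.9882 × 0.61 = 0.602802.
Overall factor 0.602802, i.e. -39.72%.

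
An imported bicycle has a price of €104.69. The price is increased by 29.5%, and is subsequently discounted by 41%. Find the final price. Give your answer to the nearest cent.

Each change multiplies by a factor: 1.295 × 0.59 = 0.76405.
€104.69 × 0.76405 = €79.9883945 ≈ €79.99.

€79.99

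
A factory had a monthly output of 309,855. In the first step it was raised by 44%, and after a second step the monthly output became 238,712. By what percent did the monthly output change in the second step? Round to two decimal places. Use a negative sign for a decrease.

-46.50%

After the first step: 309,855 × 1.44 = 446191.2.
Second-step multiplier: 238,712 ÷ 446191.2 ≈ 0.534999.
That is a change of -46.50%.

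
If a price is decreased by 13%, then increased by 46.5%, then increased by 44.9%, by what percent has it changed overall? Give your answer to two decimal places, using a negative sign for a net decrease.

84.68%

The combined multiplier is 0.87 × 1.465 × 1.449 = 1.84682295.
That corresponds to an increase of 84.68%.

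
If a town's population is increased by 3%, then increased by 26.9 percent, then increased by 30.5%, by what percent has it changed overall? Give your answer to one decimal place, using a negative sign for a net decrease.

70.6%

The combined multiplier is 1.03 × 1.269 × 1.305 = 1.70572635.
That corresponds to an increase of 70.6%.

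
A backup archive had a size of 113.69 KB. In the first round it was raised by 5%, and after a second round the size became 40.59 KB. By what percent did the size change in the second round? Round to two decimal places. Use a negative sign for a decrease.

After the first round: 113.69 × 1.05 = 119.3745.
Second-round multiplier: 40.59 ÷ 119.3745 ≈ 0.340022.
That is a change of -66.00%.

-66.00%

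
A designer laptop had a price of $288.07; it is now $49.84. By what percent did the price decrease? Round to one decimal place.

Change: $49.84 − $288.07 = -$238.23.
Relative to the original: -$238.23 ÷ $288.07 ≈ -82.7%.
So the price decreased by 82.7%.

82.7%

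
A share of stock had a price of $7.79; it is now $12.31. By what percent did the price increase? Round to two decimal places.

58.02%

Change: $12.31 − $7.79 = $4.52.
Relative to the original: $4.52 ÷ $7.79 ≈ 58.02%.
So the price increased by 58.02%.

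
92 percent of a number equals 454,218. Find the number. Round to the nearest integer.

454,218 ÷ 0.92 ≈ 493,715.

493,715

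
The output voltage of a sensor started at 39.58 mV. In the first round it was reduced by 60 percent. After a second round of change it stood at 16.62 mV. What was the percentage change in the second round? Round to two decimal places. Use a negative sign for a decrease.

4.98%

After the first round: 39.58 × 0.4 = 15.832.
Second-round multiplier: 16.62 ÷ 15.832 ≈ 1.049773.
That is a change of 4.98%.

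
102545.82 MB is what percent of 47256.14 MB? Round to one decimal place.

217.0%

102545.82 MB ÷ 47256.14 MB ≈ 217.0%.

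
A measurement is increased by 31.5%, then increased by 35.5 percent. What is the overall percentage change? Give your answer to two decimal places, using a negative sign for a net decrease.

A 31.5% increase multiplies by 1.315.
Then a 35.5% increase: 1.315 × 1.355 = 1.781825.
Overall factor 1.781825, i.e. 78.18%.

78.18%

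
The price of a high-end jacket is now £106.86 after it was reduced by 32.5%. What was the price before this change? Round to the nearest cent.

£158.31

The overall multiplier applied was 0.675.
So the original price was £106.86 ÷ 0.675 ≈ £158.31.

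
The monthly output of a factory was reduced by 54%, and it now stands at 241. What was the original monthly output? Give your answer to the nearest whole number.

The overall multiplier applied was 0.46.
So the original monthly output was 241 ÷ 0.46 ≈ 524.

524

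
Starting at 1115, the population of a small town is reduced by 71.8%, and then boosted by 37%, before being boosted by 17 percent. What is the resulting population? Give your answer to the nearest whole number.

504

Each change multiplies by a factor: 0.282 × 1.37 × 1.17 = 0.4520178.
1115 × 0.4520178 = 503.999847 ≈ 504.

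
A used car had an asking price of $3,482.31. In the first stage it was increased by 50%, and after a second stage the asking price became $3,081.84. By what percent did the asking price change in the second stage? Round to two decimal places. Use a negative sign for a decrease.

After the first stage: $3,482.31 × 1.5 = $5223.465.
Second-stage multiplier: $3,081.84 ÷ $5223.465 ≈ 0.589999.
That is a change of -41.00%.

-41.00%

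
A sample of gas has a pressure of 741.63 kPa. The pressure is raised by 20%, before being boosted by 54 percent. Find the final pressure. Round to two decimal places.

1370.53 kPa

Each change multiplies by a factor: 1.2 × 1.54 = 1.848.
741.63 × 1.848 = 1370.53224 ≈ 1370.53.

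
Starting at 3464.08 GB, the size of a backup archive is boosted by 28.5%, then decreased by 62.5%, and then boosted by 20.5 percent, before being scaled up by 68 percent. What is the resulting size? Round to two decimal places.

3379.24 GB

Each change multiplies by a factor: 1.285 × 0.375 × 1.205 × 1.68 = 0.97550775.
3464.08 × 0.97550775 = 3379.23688662 ≈ 3379.24.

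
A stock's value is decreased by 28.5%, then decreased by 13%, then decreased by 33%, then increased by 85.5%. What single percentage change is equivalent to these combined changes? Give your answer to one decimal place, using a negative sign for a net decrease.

-22.7%

The combined multiplier is 0.715 × 0.87 × 0.67 × 1.855 = 0.7731148425.
That corresponds to a decrease of 22.7%.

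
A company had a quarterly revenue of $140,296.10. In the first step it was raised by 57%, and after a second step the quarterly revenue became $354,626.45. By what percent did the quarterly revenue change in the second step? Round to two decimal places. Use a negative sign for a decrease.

After the first step: $140,296.10 × 1.57 = $220264.877.
Second-step multiplier: $354,626.45 ÷ $220264.877 ≈ 1.61.
That is a change of 61.00%.

61.00%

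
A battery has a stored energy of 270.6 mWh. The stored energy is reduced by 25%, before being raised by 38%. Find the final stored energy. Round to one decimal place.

280.1 mWh

After the 25% decrease: 270.6 × 0.75 = 202.95.
After the 38% increase: 202.95 × 1.38 = 280.071 ≈ 280.1.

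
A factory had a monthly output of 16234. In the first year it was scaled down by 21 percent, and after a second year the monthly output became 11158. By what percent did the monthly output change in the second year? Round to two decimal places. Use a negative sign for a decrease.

After the first year: 16234 × 0.79 = 12824.86.
Second-year multiplier: 11158 ÷ 12824.86 ≈ 0.870029.
That is a change of -13.00%.

-13.00%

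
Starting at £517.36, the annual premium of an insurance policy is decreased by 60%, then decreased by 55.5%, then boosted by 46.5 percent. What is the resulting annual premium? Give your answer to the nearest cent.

60% decrease: £517.36 × 0.4 = £206.944.
55.5% decrease: £206.944 × 0.445 = £92.09008.
After the 46.5% increase: £92.09008 × 1.465 = £134.9119672 ≈ £134.91.

£134.91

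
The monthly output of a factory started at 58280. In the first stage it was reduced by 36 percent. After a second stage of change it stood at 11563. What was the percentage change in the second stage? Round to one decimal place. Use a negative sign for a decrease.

After the first stage: 58280 × 0.64 = 37299.2.
Second-stage multiplier: 11563 ÷ 37299.2 ≈ 0.31001.
That is a change of -69.0%.

-69.0%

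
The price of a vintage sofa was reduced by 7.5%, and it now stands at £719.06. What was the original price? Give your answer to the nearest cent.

£777.36

The overall multiplier applied was 0.925.
So the original price was £719.06 ÷ 0.925 ≈ £777.36.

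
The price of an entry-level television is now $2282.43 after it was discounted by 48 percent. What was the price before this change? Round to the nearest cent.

The overall multiplier applied was 0.52.
So the original price was $2282.43 ÷ 0.52 ≈ $4389.29.

$4389.29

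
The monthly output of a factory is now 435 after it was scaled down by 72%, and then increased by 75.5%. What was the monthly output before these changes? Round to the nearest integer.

885

The overall multiplier applied was 0.28 × 1.755 = 0.4914.
So the original monthly output was 435 ÷ 0.4914 ≈ 885.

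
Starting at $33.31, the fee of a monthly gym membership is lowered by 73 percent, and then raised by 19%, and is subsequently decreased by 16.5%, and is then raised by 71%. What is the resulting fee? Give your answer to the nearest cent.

$15.28

73% decrease: $33.31 × 0.27 = $8.9937.
19% increase: $8.9937 × 1.19 = $10.702503.
Apply the 16.5% decrease: $10.702503 × 0.835 = $8.936590005.
71% increase: $8.936590005 × 1.71 = $15.28156890855 ≈ $15.28.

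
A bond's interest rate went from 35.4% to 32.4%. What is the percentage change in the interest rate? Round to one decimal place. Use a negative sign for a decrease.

The change is 32.4 − 35.4 = -3.0 percentage points.
Relative to the original 35.4%, that is -3.0 ÷ 35.4 ≈ -8.5%.

-8.5%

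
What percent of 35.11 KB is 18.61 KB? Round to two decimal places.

18.61 KB ÷ 35.11 KB ≈ 53.00%.

53.00%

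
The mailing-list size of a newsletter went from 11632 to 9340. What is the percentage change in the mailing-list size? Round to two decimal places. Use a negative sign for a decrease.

Change: 9340 − 11632 = -2292.
Relative to the original: -2292 ÷ 11632 ≈ -19.70%.

-19.70%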